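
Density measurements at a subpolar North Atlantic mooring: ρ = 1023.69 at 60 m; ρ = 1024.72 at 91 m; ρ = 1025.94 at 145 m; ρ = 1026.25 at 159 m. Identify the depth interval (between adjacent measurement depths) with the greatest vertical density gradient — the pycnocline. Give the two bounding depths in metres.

Compute the density gradient over each adjacent pair:
  60–91 m: Δρ/Δz = 1.03/31 = 0.033 kg m⁻⁴
  91–145 m: Δρ/Δz = 1.22/54 = 0.023 kg m⁻⁴
  145–159 m: Δρ/Δz = 0.31/14 = 0.022 kg m⁻⁴
The largest gradient is in the 60–91 m interval — the pycnocline.

60–91 m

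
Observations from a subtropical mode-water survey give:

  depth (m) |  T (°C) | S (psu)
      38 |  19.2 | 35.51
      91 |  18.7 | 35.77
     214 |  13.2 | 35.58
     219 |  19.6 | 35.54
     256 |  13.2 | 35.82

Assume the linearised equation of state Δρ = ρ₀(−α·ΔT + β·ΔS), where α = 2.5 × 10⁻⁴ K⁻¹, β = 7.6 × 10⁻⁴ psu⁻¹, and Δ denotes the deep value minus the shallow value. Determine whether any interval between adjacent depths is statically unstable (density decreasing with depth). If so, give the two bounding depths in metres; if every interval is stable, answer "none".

Evaluate Δρ/ρ₀ = −αΔT + βΔS across each adjacent pair:
  38–91 m: −αΔT+βΔS = −(2.5 × 10⁻⁴)(-0.5)+(7.6 × 10⁻⁴)(+0.26) = 3.2 × 10⁻⁴ → stable
  91–214 m: −αΔT+βΔS = −(2.5 × 10⁻⁴)(-5.5)+(7.6 × 10⁻⁴)(-0.19) = 1.2 × 10⁻³ → stable
  214–219 m: −αΔT+βΔS = −(2.5 × 10⁻⁴)(+6.4)+(7.6 × 10⁻⁴)(-0.04) = -1.6 × 10⁻³ → UNSTABLE
  219–256 m: −αΔT+βΔS = −(2.5 × 10⁻⁴)(-6.4)+(7.6 × 10⁻⁴)(+0.28) = 1.8 × 10⁻³ → stable
The 214–219 m interval has Δρ < 0: lighter water underlies denser water.

214–219 m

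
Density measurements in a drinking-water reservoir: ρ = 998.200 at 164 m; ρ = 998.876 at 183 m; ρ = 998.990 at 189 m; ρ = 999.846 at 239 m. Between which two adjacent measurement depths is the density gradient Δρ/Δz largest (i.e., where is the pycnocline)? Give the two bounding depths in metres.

Compute the density gradient over each adjacent pair:
  164–183 m: Δρ/Δz = 0.676/19 = 0.036 kg m⁻⁴
  183–189 m: Δρ/Δz = 0.114/6 = 0.019 kg m⁻⁴
  189–239 m: Δρ/Δz = 0.856/50 = 0.017 kg m⁻⁴
The largest gradient is in the 164–183 m interval — the pycnocline.

164–183 m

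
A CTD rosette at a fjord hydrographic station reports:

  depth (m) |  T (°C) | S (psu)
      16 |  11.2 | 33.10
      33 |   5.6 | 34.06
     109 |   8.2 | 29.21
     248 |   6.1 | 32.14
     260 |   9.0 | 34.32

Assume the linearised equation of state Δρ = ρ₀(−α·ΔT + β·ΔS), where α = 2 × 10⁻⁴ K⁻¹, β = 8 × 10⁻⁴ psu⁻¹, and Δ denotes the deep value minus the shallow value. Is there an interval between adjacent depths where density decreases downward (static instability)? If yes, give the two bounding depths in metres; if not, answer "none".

33–109 m

Evaluate Δρ/ρ₀ = −αΔT + βΔS across each adjacent pair:
  16–33 m: −αΔT+βΔS = −(2 × 10⁻⁴)(-5.6)+(8 × 10⁻⁴)(+0.96) = 1.9 × 10⁻³ → stable
  33–109 m: −αΔT+βΔS = −(2 × 10⁻⁴)(+2.6)+(8 × 10⁻⁴)(-4.85) = -4.4 × 10⁻³ → UNSTABLE
  109–248 m: −αΔT+βΔS = −(2 × 10⁻⁴)(-2.1)+(8 × 10⁻⁴)(+2.93) = 2.8 × 10⁻³ → stable
  248–260 m: −αΔT+βΔS = −(2 × 10⁻⁴)(+2.9)+(8 × 10⁻⁴)(+2.18) = 1.2 × 10⁻³ → stable
The 33–109 m interval has Δρ < 0: lighter water underlies denser water.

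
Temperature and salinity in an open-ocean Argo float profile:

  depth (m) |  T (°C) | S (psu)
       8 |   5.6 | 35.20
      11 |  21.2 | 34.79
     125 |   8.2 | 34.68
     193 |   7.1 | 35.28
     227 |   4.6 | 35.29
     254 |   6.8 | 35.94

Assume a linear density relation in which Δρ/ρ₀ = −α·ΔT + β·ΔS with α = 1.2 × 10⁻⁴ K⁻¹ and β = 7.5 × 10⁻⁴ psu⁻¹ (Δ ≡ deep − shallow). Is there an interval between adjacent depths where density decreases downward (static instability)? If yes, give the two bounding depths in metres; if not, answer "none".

Evaluate Δρ/ρ₀ = −αΔT + βΔS across each adjacent pair:
  8–11 m: −αΔT+βΔS = −(1.2 × 10⁻⁴)(+15.6)+(7.5 × 10⁻⁴)(-0.41) = -2.2 × 10⁻³ → UNSTABLE
  11–125 m: −αΔT+βΔS = −(1.2 × 10⁻⁴)(-13.0)+(7.5 × 10⁻⁴)(-0.11) = 1.5 × 10⁻³ → stable
  125–193 m: −αΔT+βΔS = −(1.2 × 10⁻⁴)(-1.1)+(7.5 × 10⁻⁴)(+0.60) = 5.8 × 10⁻⁴ → stable
  193–227 m: −αΔT+βΔS = −(1.2 × 10⁻⁴)(-2.5)+(7.5 × 10⁻⁴)(+0.01) = 3.1 × 10⁻⁴ → stable
  227–254 m: −αΔT+βΔS = −(1.2 × 10⁻⁴)(+2.2)+(7.5 × 10⁻⁴)(+0.65) = 2.2 × 10⁻⁴ → stable
The 8–11 m interval has Δρ < 0: lighter water underlies denser water.

8–11 m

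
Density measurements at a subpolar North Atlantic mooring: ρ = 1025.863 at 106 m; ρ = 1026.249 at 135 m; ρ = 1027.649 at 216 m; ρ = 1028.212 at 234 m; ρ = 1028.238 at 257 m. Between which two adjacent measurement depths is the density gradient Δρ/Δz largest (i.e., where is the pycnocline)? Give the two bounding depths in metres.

Compute the density gradient over each adjacent pair:
  106–135 m: Δρ/Δz = 0.386/29 = 0.013 kg m⁻⁴
  135–216 m: Δρ/Δz = 1.400/81 = 0.017 kg m⁻⁴
  216–234 m: Δρ/Δz = 0.563/18 = 0.031 kg m⁻⁴
  234–257 m: Δρ/Δz = 0.026/23 = 1.1 × 10⁻³ kg m⁻⁴
The largest gradient is in the 216–234 m interval — the pycnocline.

216–234 m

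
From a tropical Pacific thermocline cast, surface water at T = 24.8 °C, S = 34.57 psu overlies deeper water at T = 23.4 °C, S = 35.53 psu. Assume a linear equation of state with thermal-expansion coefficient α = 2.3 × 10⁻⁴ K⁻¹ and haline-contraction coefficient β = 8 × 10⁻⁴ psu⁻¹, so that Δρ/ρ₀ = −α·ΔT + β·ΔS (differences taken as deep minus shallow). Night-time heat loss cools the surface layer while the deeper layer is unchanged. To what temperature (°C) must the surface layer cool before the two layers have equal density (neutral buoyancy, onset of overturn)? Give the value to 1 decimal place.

20.1 °C

Neutral buoyancy requires Δρ = 0, i.e. −α(T_deep − T_surf′) + β(S_deep − S_surf) = 0.
T_surf′ = T_deep − (β/α)·ΔS = 23.4 − (8 × 10⁻⁴/2.3 × 10⁻⁴)·(+0.96) = 20.061 °C.
Cooling required: 24.8 − (20.061) = 4.739 °C.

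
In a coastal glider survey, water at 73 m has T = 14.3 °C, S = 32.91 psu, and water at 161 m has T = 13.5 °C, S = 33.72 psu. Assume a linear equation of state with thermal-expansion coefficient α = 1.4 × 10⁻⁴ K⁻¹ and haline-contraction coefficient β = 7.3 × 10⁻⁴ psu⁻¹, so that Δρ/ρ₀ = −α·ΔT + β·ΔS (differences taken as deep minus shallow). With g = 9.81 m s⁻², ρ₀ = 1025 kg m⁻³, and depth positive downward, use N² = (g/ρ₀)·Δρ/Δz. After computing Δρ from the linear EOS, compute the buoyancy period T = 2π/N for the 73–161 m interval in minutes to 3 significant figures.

ΔT = -0.8 K, ΔS = +0.81 psu (deep − shallow).
Δρ/ρ₀ = −αΔT + βΔS = 1.12 × 10⁻⁴ + 5.913 × 10⁻⁴ = 7.033 × 10⁻⁴, so Δρ ≈ 0.7209 kg m⁻³.
N² = (g/ρ₀)·Δρ/Δz = g·(Δρ/ρ₀)/Δz = 9.81 × 7.033 × 10⁻⁴ / 88 = 7.8402 × 10⁻⁵ s⁻².
N = √(7.8402 × 10⁻⁵) = 8.8545 × 10⁻³ rad s⁻¹ → T = 2π/N = 709.60 s = 11.827 min ≈ 11.8 min.

11.8 min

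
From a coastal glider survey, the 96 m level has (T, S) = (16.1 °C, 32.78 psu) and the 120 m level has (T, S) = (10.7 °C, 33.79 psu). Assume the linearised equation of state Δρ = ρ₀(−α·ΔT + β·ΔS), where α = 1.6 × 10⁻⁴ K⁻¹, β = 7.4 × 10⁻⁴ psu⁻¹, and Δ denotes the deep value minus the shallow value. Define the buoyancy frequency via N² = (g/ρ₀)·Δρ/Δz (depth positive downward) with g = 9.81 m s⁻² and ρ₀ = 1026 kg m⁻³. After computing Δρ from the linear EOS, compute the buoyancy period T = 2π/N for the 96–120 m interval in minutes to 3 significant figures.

ΔT = -5.4 K, ΔS = +1.01 psu (deep − shallow).
Δρ/ρ₀ = −αΔT + βΔS = 8.64 × 10⁻⁴ + 7.474 × 10⁻⁴ = 1.6114 × 10⁻³, so Δρ ≈ 1.653 kg m⁻³.
N² = (g/ρ₀)·Δρ/Δz = g·(Δρ/ρ₀)/Δz = 9.81 × 1.6114 × 10⁻³ / 24 = 6.5866 × 10⁻⁴ s⁻².
N = √(6.5866 × 10⁻⁴) = 0.025664 rad s⁻¹ → T = 2π/N = 244.82 s = 4.0803 min ≈ 4.08 min.

4.08 min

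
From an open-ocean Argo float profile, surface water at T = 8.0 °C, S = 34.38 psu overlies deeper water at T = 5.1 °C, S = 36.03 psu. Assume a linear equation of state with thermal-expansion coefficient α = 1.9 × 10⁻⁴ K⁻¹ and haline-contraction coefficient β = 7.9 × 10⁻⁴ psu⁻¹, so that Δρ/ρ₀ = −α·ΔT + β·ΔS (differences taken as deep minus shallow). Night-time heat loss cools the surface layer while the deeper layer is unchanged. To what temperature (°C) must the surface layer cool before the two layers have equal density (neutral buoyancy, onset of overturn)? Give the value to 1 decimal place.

Neutral buoyancy requires Δρ = 0, i.e. −α(T_deep − T_surf′) + β(S_deep − S_surf) = 0.
T_surf′ = T_deep − (β/α)·ΔS = 5.1 − (7.9 × 10⁻⁴/1.9 × 10⁻⁴)·(+1.65) = -1.761 °C.
Cooling required: 8.0 − (-1.761) = 9.761 °C.

-1.8 °C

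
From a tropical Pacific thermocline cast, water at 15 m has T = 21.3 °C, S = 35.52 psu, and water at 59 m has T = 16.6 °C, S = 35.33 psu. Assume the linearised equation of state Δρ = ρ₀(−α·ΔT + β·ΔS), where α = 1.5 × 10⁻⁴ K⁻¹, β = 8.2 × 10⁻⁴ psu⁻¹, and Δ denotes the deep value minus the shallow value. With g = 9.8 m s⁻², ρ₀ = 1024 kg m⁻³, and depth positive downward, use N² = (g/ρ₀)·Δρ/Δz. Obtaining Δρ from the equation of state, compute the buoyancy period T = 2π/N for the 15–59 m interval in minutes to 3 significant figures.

9.47 min

ΔT = -4.7 K, ΔS = -0.19 psu (deep − shallow).
Δρ/ρ₀ = −αΔT + βΔS = 7.05 × 10⁻⁴ − 1.558 × 10⁻⁴ = 5.492 × 10⁻⁴, so Δρ ≈ 0.5624 kg m⁻³.
N² = (g/ρ₀)·Δρ/Δz = g·(Δρ/ρ₀)/Δz = 9.8 × 5.492 × 10⁻⁴ / 44 = 1.2232 × 10⁻⁴ s⁻².
N = √(1.2232 × 10⁻⁴) = 0.011060 rad s⁻¹ → T = 2π/N = 568.10 s = 9.4683 min ≈ 9.47 min.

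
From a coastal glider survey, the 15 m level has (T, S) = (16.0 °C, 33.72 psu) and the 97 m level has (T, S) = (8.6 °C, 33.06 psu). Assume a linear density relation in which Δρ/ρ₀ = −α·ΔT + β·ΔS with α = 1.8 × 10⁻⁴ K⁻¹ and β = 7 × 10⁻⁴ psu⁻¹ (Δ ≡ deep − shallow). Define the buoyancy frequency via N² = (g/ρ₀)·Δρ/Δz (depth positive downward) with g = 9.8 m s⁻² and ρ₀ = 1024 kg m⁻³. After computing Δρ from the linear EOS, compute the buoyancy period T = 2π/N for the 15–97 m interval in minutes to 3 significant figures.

10.3 min

ΔT = -7.4 K, ΔS = -0.66 psu (deep − shallow).
Δρ/ρ₀ = −αΔT + βΔS = 1.332 × 10⁻³ − 4.62 × 10⁻⁴ = 8.70 × 10⁻⁴, so Δρ ≈ 0.8909 kg m⁻³.
N² = (g/ρ₀)·Δρ/Δz = g·(Δρ/ρ₀)/Δz = 9.8 × 8.70 × 10⁻⁴ / 82 = 1.0398 × 10⁻⁴ s⁻².
N = √(1.0398 × 10⁻⁴) = 0.010197 rad s⁻¹ → T = 2π/N = 616.18 s = 10.270 min ≈ 10.3 min.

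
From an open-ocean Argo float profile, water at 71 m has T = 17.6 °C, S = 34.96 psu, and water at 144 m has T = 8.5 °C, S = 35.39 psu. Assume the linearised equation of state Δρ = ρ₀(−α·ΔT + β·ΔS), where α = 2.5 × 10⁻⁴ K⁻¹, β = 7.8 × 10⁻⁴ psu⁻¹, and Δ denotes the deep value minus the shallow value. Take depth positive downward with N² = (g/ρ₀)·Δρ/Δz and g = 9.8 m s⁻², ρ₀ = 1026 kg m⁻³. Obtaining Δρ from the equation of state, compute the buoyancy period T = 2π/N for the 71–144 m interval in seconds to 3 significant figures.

ΔT = -9.1 K, ΔS = +0.43 psu (deep − shallow).
Δρ/ρ₀ = −αΔT + βΔS = 2.275 × 10⁻³ + 3.354 × 10⁻⁴ = 2.6104 × 10⁻³, so Δρ ≈ 2.678 kg m⁻³.
N² = (g/ρ₀)·Δρ/Δz = g·(Δρ/ρ₀)/Δz = 9.8 × 2.6104 × 10⁻³ / 73 = 3.5044 × 10⁻⁴ s⁻².
N = √(3.5044 × 10⁻⁴) = 0.018720 rad s⁻¹ → T = 2π/N = 335.64 s ≈ 336 s.

336 s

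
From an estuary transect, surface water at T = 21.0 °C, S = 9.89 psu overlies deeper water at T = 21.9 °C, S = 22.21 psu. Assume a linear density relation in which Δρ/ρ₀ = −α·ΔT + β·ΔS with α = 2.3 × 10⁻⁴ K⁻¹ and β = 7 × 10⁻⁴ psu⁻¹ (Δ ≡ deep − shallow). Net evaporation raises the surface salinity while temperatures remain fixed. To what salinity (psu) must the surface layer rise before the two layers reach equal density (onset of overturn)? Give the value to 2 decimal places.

Neutral buoyancy requires −α(T_deep − T_surf) + β(S_deep − S_surf′) = 0.
S_surf′ = S_deep − (α/β)·ΔT = 22.21 − (2.3 × 10⁻⁴/7 × 10⁻⁴)·(+0.9) = 21.9143 psu.
Increase required: 21.9143 − 9.89 = 12.0243 psu.

21.91 psu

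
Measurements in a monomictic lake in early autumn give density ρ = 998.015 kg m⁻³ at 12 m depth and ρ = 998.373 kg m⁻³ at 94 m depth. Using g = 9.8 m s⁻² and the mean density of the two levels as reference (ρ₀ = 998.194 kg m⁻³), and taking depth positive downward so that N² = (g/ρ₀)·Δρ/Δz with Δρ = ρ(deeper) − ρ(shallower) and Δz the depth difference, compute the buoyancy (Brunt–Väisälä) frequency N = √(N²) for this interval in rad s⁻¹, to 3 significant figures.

6.55 × 10⁻³ rad s⁻¹

Δρ = 998.373 − 998.015 = 0.358 kg m⁻³ over Δz = 94 − 12 = 82 m.
N² = (9.8/998.194) × (0.358/82) = 4.2863 × 10⁻⁵ s⁻².
N = √(4.2863 × 10⁻⁵) = 6.5470 × 10⁻³ rad s⁻¹ ≈ 6.55 × 10⁻³ rad s⁻¹.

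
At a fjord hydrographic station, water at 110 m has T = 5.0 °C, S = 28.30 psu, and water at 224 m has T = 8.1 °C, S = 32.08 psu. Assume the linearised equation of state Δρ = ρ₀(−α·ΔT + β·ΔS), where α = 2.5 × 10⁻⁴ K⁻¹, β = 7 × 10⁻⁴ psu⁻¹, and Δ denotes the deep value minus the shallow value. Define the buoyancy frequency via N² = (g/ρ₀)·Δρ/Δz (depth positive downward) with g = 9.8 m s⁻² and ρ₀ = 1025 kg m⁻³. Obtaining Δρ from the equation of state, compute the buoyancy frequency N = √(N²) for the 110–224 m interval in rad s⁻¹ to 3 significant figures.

0.0127 rad s⁻¹

ΔT = +3.1 K, ΔS = +3.78 psu (deep − shallow).
Δρ/ρ₀ = −αΔT + βΔS = -7.75 × 10⁻⁴ + 2.646 × 10⁻³ = 1.871 × 10⁻³, so Δρ ≈ 1.918 kg m⁻³.
N² = (g/ρ₀)·Δρ/Δz = g·(Δρ/ρ₀)/Δz = 9.8 × 1.871 × 10⁻³ / 114 = 1.6084 × 10⁻⁴ s⁻².
N = √(1.6084 × 10⁻⁴) = 0.012682 rad s⁻¹ ≈ 0.0127 rad s⁻¹.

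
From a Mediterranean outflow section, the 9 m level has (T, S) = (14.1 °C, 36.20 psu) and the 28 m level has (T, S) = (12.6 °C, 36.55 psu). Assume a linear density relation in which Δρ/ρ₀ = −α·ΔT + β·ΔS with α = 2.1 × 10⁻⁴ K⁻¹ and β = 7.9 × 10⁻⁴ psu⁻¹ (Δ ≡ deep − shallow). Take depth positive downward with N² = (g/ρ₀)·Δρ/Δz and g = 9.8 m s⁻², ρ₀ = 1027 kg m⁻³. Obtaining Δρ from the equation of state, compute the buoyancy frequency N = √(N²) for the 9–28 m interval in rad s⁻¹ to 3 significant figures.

ΔT = -1.5 K, ΔS = +0.35 psu (deep − shallow).
Δρ/ρ₀ = −αΔT + βΔS = 3.15 × 10⁻⁴ + 2.765 × 10⁻⁴ = 5.915 × 10⁻⁴, so Δρ ≈ 0.6075 kg m⁻³.
N² = (g/ρ₀)·Δρ/Δz = g·(Δρ/ρ₀)/Δz = 9.8 × 5.915 × 10⁻⁴ / 19 = 3.0509 × 10⁻⁴ s⁻².
N = √(3.0509 × 10⁻⁴) = 0.017467 rad s⁻¹ ≈ 0.0175 rad s⁻¹.

0.0175 rad s⁻¹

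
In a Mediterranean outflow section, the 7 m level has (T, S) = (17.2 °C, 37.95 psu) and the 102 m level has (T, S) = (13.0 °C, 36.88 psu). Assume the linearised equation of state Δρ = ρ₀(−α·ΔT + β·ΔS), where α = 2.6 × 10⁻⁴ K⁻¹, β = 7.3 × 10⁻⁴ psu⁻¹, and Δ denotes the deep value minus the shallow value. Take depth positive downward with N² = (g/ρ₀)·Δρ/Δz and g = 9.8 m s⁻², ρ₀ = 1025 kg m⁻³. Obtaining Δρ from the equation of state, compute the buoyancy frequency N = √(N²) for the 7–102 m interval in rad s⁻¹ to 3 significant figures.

ΔT = -4.2 K, ΔS = -1.07 psu (deep − shallow).
Δρ/ρ₀ = −αΔT + βΔS = 1.092 × 10⁻³ − 7.811 × 10⁻⁴ = 3.109 × 10⁻⁴, so Δρ ≈ 0.3187 kg m⁻³.
N² = (g/ρ₀)·Δρ/Δz = g·(Δρ/ρ₀)/Δz = 9.8 × 3.109 × 10⁻⁴ / 95 = 3.2072 × 10⁻⁵ s⁻².
N = √(3.2072 × 10⁻⁵) = 5.6632 × 10⁻³ rad s⁻¹ ≈ 5.66 × 10⁻³ rad s⁻¹.

5.66 × 10⁻³ rad s⁻¹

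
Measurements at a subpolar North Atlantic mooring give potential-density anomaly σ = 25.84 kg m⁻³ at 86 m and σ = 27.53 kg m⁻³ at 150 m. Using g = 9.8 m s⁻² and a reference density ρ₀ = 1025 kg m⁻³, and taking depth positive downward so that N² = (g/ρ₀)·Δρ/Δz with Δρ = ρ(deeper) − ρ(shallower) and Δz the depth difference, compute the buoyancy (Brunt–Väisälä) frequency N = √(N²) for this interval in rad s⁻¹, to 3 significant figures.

0.0159 rad s⁻¹

Δρ = 1027.53 − 1025.84 = 1.69 kg m⁻³ over Δz = 150 − 86 = 64 m.
N² = (9.8/1025) × (1.69/64) = 2.5247 × 10⁻⁴ s⁻².
N = √(2.5247 × 10⁻⁴) = 0.015889 rad s⁻¹ ≈ 0.0159 rad s⁻¹.
N² > 0, so the interval is statically stable.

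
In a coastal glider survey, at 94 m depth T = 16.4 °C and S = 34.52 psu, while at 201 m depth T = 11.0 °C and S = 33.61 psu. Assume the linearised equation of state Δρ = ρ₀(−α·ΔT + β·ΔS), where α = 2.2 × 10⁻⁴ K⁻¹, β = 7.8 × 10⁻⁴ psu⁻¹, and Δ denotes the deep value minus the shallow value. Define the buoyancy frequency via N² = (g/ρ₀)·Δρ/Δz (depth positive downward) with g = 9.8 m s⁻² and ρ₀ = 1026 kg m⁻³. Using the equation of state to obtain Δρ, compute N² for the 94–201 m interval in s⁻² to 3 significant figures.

4.38 × 10⁻⁵ s⁻²

ΔT = -5.4 K, ΔS = -0.91 psu (deep − shallow).
Δρ/ρ₀ = −αΔT + βΔS = 1.188 × 10⁻³ − 7.098 × 10⁻⁴ = 4.782 × 10⁻⁴, so Δρ ≈ 0.4906 kg m⁻³.
N² = (g/ρ₀)·Δρ/Δz = g·(Δρ/ρ₀)/Δz = 9.8 × 4.782 × 10⁻⁴ / 107 = 4.3798 × 10⁻⁵ s⁻² ≈ 4.38 × 10⁻⁵ s⁻².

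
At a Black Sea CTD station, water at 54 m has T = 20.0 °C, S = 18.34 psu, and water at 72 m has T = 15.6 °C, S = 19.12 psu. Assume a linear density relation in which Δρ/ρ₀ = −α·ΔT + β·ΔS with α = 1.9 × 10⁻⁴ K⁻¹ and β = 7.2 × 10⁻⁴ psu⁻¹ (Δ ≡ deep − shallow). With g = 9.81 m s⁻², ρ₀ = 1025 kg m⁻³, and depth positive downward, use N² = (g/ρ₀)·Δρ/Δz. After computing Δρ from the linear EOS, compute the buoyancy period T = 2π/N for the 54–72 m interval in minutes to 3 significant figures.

ΔT = -4.4 K, ΔS = +0.78 psu (deep − shallow).
Δρ/ρ₀ = −αΔT + βΔS = 8.36 × 10⁻⁴ + 5.616 × 10⁻⁴ = 1.3976 × 10⁻³, so Δρ ≈ 1.433 kg m⁻³.
N² = (g/ρ₀)·Δρ/Δz = g·(Δρ/ρ₀)/Δz = 9.81 × 1.3976 × 10⁻³ / 18 = 7.6169 × 10⁻⁴ s⁻².
N = √(7.6169 × 10⁻⁴) = 0.027599 rad s⁻¹ → T = 2π/N = 227.66 s = 3.7943 min ≈ 3.79 min.

3.79 min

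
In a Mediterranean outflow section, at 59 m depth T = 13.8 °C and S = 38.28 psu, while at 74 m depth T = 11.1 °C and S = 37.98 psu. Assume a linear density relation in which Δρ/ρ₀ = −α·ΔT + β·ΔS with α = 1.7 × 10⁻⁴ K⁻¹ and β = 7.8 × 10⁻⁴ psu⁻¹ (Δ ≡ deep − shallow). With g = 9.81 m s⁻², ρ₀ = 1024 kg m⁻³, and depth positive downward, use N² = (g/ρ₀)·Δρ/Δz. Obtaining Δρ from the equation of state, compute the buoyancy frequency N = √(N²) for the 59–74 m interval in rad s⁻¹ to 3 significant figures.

ΔT = -2.7 K, ΔS = -0.30 psu (deep − shallow).
Δρ/ρ₀ = −αΔT + βΔS = 4.59 × 10⁻⁴ − 2.34 × 10⁻⁴ = 2.25 × 10⁻⁴, so Δρ ≈ 0.2304 kg m⁻³.
N² = (g/ρ₀)·Δρ/Δz = g·(Δρ/ρ₀)/Δz = 9.81 × 2.25 × 10⁻⁴ / 15 = 1.4715 × 10⁻⁴ s⁻².
N = √(1.4715 × 10⁻⁴) = 0.012131 rad s⁻¹ ≈ 0.0121 rad s⁻¹.

0.0121 rad s⁻¹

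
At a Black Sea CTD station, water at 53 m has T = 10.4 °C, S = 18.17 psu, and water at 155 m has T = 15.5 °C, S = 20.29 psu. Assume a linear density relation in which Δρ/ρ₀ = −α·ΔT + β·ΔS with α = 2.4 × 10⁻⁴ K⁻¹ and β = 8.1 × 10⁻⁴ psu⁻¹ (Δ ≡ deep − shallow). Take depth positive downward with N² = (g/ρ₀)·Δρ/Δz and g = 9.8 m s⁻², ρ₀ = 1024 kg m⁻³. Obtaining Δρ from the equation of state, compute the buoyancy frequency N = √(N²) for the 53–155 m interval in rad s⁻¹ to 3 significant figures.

ΔT = +5.1 K, ΔS = +2.12 psu (deep − shallow).
Δρ/ρ₀ = −αΔT + βΔS = -1.224 × 10⁻³ + 1.7172 × 10⁻³ = 4.932 × 10⁻⁴, so Δρ ≈ 0.5050 kg m⁻³.
N² = (g/ρ₀)·Δρ/Δz = g·(Δρ/ρ₀)/Δz = 9.8 × 4.932 × 10⁻⁴ / 102 = 4.7386 × 10⁻⁵ s⁻².
N = √(4.7386 × 10⁻⁵) = 6.8837 × 10⁻³ rad s⁻¹ ≈ 6.88 × 10⁻³ rad s⁻¹.

6.88 × 10⁻³ rad s⁻¹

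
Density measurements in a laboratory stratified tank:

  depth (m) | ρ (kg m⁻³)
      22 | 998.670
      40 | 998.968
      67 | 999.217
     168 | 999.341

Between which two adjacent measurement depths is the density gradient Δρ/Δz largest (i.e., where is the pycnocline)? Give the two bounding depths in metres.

Compute the density gradient over each adjacent pair:
  22–40 m: Δρ/Δz = 0.298/18 = 0.017 kg m⁻⁴
  40–67 m: Δρ/Δz = 0.249/27 = 9.2 × 10⁻³ kg m⁻⁴
  67–168 m: Δρ/Δz = 0.124/101 = 1.2 × 10⁻³ kg m⁻⁴
The largest gradient is in the 22–40 m interval — the pycnocline.

22–40 m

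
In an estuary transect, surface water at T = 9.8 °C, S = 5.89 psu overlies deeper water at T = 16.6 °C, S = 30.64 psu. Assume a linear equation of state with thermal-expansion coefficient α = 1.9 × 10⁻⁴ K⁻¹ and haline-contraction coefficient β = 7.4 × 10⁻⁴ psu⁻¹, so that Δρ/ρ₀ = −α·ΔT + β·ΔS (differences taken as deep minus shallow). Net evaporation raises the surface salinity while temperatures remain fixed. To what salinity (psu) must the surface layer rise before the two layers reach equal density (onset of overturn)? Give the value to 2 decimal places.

Neutral buoyancy requires −α(T_deep − T_surf) + β(S_deep − S_surf′) = 0.
S_surf′ = S_deep − (α/β)·ΔT = 30.64 − (1.9 × 10⁻⁴/7.4 × 10⁻⁴)·(+6.8) = 28.8941 psu.
Increase required: 28.8941 − 5.89 = 23.0041 psu.

28.89 psu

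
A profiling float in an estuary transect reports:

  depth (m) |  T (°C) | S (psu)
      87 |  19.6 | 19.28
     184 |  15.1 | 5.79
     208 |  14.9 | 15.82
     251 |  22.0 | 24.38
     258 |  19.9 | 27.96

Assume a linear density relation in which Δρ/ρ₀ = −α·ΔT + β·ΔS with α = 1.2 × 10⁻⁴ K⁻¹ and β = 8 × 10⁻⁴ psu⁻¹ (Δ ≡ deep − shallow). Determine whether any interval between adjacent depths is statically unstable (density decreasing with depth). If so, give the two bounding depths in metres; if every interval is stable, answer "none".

87–184 m

Evaluate Δρ/ρ₀ = −αΔT + βΔS across each adjacent pair:
  87–184 m: −αΔT+βΔS = −(1.2 × 10⁻⁴)(-4.5)+(8 × 10⁻⁴)(-13.49) = -0.010 → UNSTABLE
  184–208 m: −αΔT+βΔS = −(1.2 × 10⁻⁴)(-0.2)+(8 × 10⁻⁴)(+10.03) = 8.0 × 10⁻³ → stable
  208–251 m: −αΔT+βΔS = −(1.2 × 10⁻⁴)(+7.1)+(8 × 10⁻⁴)(+8.56) = 6.0 × 10⁻³ → stable
  251–258 m: −αΔT+βΔS = −(1.2 × 10⁻⁴)(-2.1)+(8 × 10⁻⁴)(+3.58) = 3.1 × 10⁻³ → stable
The 87–184 m interval has Δρ < 0: lighter water underlies denser water.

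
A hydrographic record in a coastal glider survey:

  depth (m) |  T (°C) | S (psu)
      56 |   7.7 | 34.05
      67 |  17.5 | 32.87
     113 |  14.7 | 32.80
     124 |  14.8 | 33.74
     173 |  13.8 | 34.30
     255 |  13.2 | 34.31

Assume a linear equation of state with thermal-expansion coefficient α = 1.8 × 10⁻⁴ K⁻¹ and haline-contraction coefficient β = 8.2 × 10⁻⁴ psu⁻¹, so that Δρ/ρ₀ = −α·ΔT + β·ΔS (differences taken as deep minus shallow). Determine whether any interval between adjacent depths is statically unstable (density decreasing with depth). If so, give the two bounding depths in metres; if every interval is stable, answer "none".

Evaluate Δρ/ρ₀ = −αΔT + βΔS across each adjacent pair:
  56–67 m: −αΔT+βΔS = −(1.8 × 10⁻⁴)(+9.8)+(8.2 × 10⁻⁴)(-1.18) = -2.7 × 10⁻³ → UNSTABLE
  67–113 m: −αΔT+βΔS = −(1.8 × 10⁻⁴)(-2.8)+(8.2 × 10⁻⁴)(-0.07) = 4.5 × 10⁻⁴ → stable
  113–124 m: −αΔT+βΔS = −(1.8 × 10⁻⁴)(+0.1)+(8.2 × 10⁻⁴)(+0.94) = 7.5 × 10⁻⁴ → stable
  124–173 m: −αΔT+βΔS = −(1.8 × 10⁻⁴)(-1.0)+(8.2 × 10⁻⁴)(+0.56) = 6.4 × 10⁻⁴ → stable
  173–255 m: −αΔT+βΔS = −(1.8 × 10⁻⁴)(-0.6)+(8.2 × 10⁻⁴)(+0.01) = 1.2 × 10⁻⁴ → stable
The 56–67 m interval has Δρ < 0: lighter water underlies denser water.

56–67 m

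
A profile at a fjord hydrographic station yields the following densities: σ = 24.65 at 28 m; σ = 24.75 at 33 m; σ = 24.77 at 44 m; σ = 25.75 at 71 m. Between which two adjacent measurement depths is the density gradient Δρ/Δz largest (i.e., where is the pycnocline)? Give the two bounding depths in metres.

Compute the density gradient over each adjacent pair:
  28–33 m: Δρ/Δz = 0.10/5 = 0.020 kg m⁻⁴
  33–44 m: Δρ/Δz = 0.02/11 = 1.8 × 10⁻³ kg m⁻⁴
  44–71 m: Δρ/Δz = 0.98/27 = 0.036 kg m⁻⁴
The largest gradient is in the 44–71 m interval — the pycnocline.

44–71 m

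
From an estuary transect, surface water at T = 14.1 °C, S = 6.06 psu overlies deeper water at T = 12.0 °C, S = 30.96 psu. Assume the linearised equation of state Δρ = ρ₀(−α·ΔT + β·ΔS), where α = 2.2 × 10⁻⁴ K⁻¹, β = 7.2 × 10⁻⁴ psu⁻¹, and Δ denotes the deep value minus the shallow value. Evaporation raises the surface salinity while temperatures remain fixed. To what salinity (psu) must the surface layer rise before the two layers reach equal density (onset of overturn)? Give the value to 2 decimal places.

Neutral buoyancy requires −α(T_deep − T_surf) + β(S_deep − S_surf′) = 0.
S_surf′ = S_deep − (α/β)·ΔT = 30.96 − (2.2 × 10⁻⁴/7.2 × 10⁻⁴)·(-2.1) = 31.6017 psu.
Increase required: 31.6017 − 6.06 = 25.5417 psu.

31.60 psu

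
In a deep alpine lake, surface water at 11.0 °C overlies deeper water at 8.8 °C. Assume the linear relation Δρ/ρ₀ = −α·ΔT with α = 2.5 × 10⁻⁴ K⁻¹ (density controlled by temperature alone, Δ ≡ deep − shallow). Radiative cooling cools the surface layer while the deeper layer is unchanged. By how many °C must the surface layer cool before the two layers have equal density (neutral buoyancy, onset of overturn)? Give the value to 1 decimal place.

2.2 °C

With temperature the only control, equal density requires T_surf′ = T_deep.
T_surf′ = 8.8 °C.
Cooling required: 11.0 − 8.8 = 2.2 °C.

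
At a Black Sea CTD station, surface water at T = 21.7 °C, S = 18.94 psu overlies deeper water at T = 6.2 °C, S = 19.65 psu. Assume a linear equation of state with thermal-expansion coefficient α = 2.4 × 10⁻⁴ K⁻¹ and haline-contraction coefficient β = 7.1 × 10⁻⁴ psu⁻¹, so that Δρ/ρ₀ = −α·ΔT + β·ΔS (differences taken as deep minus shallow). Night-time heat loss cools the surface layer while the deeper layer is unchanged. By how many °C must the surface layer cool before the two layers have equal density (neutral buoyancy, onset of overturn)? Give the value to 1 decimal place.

17.6 °C

Neutral buoyancy requires Δρ = 0, i.e. −α(T_deep − T_surf′) + β(S_deep − S_surf) = 0.
T_surf′ = T_deep − (β/α)·ΔS = 6.2 − (7.1 × 10⁻⁴/2.4 × 10⁻⁴)·(+0.71) = 4.100 °C.
Cooling required: 21.7 − (4.100) = 17.600 °C.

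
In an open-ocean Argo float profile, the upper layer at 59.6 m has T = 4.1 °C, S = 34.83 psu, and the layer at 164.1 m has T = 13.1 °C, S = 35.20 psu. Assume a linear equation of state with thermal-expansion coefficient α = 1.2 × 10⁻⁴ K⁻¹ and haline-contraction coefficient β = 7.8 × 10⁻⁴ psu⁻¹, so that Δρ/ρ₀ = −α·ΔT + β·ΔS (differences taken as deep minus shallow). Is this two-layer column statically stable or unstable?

unstable

ΔT = 13.1 − 4.1 = +9.0 K and ΔS = 35.20 − 34.83 = +0.37 psu (deep − shallow).
−αΔT = -1.08 × 10⁻³; βΔS = 2.886 × 10⁻⁴; sum Δρ/ρ₀ = -7.914 × 10⁻⁴.
Δρ/ρ₀ < 0, so Δρ < 0: deeper water is lighter → statically unstable; the column would overturn.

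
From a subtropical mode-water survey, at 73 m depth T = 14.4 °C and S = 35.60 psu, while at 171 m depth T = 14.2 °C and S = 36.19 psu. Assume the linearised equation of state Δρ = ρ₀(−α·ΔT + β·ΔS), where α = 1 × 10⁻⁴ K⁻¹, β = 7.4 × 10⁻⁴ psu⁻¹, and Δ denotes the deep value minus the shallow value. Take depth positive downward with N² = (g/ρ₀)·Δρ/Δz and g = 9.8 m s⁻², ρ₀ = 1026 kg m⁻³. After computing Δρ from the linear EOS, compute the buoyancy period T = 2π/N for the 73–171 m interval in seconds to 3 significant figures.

ΔT = -0.2 K, ΔS = +0.59 psu (deep − shallow).
Δρ/ρ₀ = −αΔT + βΔS = 2.00 × 10⁻⁵ + 4.366 × 10⁻⁴ = 4.566 × 10⁻⁴, so Δρ ≈ 0.4685 kg m⁻³.
N² = (g/ρ₀)·Δρ/Δz = g·(Δρ/ρ₀)/Δz = 9.8 × 4.566 × 10⁻⁴ / 98 = 4.5660 × 10⁻⁵ s⁻².
N = √(4.5660 × 10⁻⁵) = 6.7572 × 10⁻³ rad s⁻¹ → T = 2π/N = 929.85 s ≈ 930 s.

930 s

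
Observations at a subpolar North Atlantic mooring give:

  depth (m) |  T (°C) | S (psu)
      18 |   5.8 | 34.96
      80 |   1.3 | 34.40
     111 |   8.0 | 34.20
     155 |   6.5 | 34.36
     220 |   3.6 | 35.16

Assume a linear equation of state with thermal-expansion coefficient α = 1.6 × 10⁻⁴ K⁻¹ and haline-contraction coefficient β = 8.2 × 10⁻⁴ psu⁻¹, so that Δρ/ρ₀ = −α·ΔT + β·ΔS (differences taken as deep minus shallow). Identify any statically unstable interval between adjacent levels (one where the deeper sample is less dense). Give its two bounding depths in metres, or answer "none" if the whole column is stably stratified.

80–111 m

Evaluate Δρ/ρ₀ = −αΔT + βΔS across each adjacent pair:
  18–80 m: −αΔT+βΔS = −(1.6 × 10⁻⁴)(-4.5)+(8.2 × 10⁻⁴)(-0.56) = 2.6 × 10⁻⁴ → stable
  80–111 m: −αΔT+βΔS = −(1.6 × 10⁻⁴)(+6.7)+(8.2 × 10⁻⁴)(-0.20) = -1.2 × 10⁻³ → UNSTABLE
  111–155 m: −αΔT+βΔS = −(1.6 × 10⁻⁴)(-1.5)+(8.2 × 10⁻⁴)(+0.16) = 3.7 × 10⁻⁴ → stable
  155–220 m: −αΔT+βΔS = −(1.6 × 10⁻⁴)(-2.9)+(8.2 × 10⁻⁴)(+0.80) = 1.1 × 10⁻³ → stable
The 80–111 m interval has Δρ < 0: lighter water underlies denser water.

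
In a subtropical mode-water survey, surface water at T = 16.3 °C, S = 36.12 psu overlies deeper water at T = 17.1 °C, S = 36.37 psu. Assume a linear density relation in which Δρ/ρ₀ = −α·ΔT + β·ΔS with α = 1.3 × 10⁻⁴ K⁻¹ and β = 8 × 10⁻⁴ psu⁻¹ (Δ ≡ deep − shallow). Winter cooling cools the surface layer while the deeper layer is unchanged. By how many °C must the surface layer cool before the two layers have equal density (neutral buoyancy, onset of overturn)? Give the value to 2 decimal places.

Neutral buoyancy requires Δρ = 0, i.e. −α(T_deep − T_surf′) + β(S_deep − S_surf) = 0.
T_surf′ = T_deep − (β/α)·ΔS = 17.1 − (8 × 10⁻⁴/1.3 × 10⁻⁴)·(+0.25) = 15.5615 °C.
Cooling required: 16.3 − (15.5615) = 0.7385 °C.

0.74 °C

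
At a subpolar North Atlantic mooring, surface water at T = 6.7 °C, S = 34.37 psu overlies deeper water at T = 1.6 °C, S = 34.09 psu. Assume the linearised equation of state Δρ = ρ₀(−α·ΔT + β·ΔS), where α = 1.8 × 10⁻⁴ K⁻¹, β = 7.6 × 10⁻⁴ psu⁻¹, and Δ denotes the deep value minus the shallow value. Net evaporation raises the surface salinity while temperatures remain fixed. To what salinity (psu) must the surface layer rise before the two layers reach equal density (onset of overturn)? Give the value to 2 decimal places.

35.30 psu

Neutral buoyancy requires −α(T_deep − T_surf) + β(S_deep − S_surf′) = 0.
S_surf′ = S_deep − (α/β)·ΔT = 34.09 − (1.8 × 10⁻⁴/7.6 × 10⁻⁴)·(-5.1) = 35.2979 psu.
Increase required: 35.2979 − 34.37 = 0.9279 psu.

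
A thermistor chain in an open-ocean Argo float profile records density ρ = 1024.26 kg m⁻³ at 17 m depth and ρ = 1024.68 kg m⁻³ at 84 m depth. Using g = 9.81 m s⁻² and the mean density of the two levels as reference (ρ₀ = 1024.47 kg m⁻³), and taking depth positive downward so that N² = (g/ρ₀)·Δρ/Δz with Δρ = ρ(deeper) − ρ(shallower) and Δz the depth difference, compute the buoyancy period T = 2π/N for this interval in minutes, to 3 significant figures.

13.5 min

Δρ = 1024.68 − 1024.26 = 0.42 kg m⁻³ over Δz = 84 − 17 = 67 m.
N² = (9.81/1024.47) × (0.42/67) = 6.0027 × 10⁻⁵ s⁻².
N = √(6.0027 × 10⁻⁵) = 7.7477 × 10⁻³ rad s⁻¹, so T = 2π/N = 810.97 s = 13.516 min ≈ 13.5 min.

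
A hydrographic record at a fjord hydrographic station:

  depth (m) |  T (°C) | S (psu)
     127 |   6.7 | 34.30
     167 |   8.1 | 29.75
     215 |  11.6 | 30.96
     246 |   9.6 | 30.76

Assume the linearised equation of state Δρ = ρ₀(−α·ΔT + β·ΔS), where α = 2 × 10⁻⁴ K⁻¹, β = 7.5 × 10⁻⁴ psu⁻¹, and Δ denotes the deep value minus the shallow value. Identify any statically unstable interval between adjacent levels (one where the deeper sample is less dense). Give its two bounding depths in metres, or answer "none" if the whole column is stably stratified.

127–167 m

Evaluate Δρ/ρ₀ = −αΔT + βΔS across each adjacent pair:
  127–167 m: −αΔT+βΔS = −(2 × 10⁻⁴)(+1.4)+(7.5 × 10⁻⁴)(-4.55) = -3.7 × 10⁻³ → UNSTABLE
  167–215 m: −αΔT+βΔS = −(2 × 10⁻⁴)(+3.5)+(7.5 × 10⁻⁴)(+1.21) = 2.1 × 10⁻⁴ → stable
  215–246 m: −αΔT+βΔS = −(2 × 10⁻⁴)(-2.0)+(7.5 × 10⁻⁴)(-0.20) = 2.5 × 10⁻⁴ → stable
The 127–167 m interval has Δρ < 0: lighter water underlies denser water.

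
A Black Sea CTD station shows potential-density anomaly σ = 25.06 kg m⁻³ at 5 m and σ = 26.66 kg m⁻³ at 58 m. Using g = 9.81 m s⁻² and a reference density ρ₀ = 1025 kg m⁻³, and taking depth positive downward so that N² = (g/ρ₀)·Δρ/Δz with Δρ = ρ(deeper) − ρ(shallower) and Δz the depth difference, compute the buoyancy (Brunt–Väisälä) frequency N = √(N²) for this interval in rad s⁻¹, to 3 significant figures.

0.0170 rad s⁻¹

Δρ = 1026.66 − 1025.06 = 1.60 kg m⁻³ over Δz = 58 − 5 = 53 m.
N² = (9.81/1025) × (1.60/53) = 2.8893 × 10⁻⁴ s⁻².
N = √(2.8893 × 10⁻⁴) = 0.016998 rad s⁻¹ ≈ 0.0170 rad s⁻¹.
A positive N² confirms static stability across the interval.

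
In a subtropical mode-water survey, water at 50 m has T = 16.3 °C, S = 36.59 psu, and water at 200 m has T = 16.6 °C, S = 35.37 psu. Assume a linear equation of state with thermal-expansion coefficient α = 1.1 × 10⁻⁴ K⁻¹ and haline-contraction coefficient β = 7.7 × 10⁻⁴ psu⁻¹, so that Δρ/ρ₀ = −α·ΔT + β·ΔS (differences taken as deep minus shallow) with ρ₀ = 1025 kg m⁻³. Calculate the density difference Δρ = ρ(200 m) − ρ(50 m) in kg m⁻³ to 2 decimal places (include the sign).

-1.00 kg m⁻³

ΔT = +0.3 K, ΔS = -1.22 psu (deep − shallow).
Δρ/ρ₀ = −(1.1 × 10⁻⁴)(+0.3) + (7.7 × 10⁻⁴)(-1.22) = -9.724 × 10⁻⁴.
Δρ = 1025 × (-9.724 × 10⁻⁴) = -1.00 kg m⁻³.
Negative Δρ: lighter below, statically unstable.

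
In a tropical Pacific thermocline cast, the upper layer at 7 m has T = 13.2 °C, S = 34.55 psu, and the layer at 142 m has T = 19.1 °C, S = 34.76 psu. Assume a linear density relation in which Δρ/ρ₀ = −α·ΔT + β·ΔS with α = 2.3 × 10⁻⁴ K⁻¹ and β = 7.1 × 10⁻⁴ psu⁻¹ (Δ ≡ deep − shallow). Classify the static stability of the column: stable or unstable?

ΔT = 19.1 − 13.2 = +5.9 K and ΔS = 34.76 − 34.55 = +0.21 psu (deep − shallow).
−αΔT = -1.357 × 10⁻³; βΔS = 1.491 × 10⁻⁴; sum Δρ/ρ₀ = -1.2079 × 10⁻³.
Δρ/ρ₀ < 0, so Δρ < 0: deeper water is lighter → statically unstable; the column would overturn.

unstable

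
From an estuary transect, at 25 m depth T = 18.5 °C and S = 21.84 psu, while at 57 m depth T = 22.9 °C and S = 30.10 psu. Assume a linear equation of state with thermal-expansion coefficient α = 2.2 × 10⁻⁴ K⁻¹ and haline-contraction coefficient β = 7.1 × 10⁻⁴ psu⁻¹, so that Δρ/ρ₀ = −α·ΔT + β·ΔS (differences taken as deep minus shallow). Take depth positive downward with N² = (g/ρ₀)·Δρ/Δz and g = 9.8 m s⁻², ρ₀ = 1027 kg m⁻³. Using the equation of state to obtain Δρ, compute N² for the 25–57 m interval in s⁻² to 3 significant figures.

ΔT = +4.4 K, ΔS = +8.26 psu (deep − shallow).
Δρ/ρ₀ = −αΔT + βΔS = -9.68 × 10⁻⁴ + 5.8646 × 10⁻³ = 4.8966 × 10⁻³, so Δρ ≈ 5.029 kg m⁻³.
N² = (g/ρ₀)·Δρ/Δz = g·(Δρ/ρ₀)/Δz = 9.8 × 4.8966 × 10⁻³ / 32 = 1.4996 × 10⁻³ s⁻² ≈ 1.50 × 10⁻³ s⁻².

1.50 × 10⁻³ s⁻²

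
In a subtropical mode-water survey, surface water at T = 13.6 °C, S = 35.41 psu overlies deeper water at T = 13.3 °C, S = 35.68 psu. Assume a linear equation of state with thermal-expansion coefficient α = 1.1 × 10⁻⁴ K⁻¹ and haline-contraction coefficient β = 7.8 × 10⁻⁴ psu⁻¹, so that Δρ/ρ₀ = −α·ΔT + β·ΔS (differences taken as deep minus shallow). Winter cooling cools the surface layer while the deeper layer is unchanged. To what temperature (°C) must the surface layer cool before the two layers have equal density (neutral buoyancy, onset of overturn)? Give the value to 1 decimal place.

Neutral buoyancy requires Δρ = 0, i.e. −α(T_deep − T_surf′) + β(S_deep − S_surf) = 0.
T_surf′ = T_deep − (β/α)·ΔS = 13.3 − (7.8 × 10⁻⁴/1.1 × 10⁻⁴)·(+0.27) = 11.385 °C.
Cooling required: 13.6 − (11.385) = 2.215 °C.

11.4 °C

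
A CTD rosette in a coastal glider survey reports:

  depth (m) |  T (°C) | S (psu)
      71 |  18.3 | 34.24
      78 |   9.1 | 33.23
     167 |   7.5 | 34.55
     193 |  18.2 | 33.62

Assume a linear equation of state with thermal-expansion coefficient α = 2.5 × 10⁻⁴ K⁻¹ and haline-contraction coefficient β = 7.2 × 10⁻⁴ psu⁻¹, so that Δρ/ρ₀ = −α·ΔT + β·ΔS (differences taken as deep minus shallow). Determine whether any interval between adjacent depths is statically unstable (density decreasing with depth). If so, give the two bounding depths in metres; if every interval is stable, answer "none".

167–193 m

Evaluate Δρ/ρ₀ = −αΔT + βΔS across each adjacent pair:
  71–78 m: −αΔT+βΔS = −(2.5 × 10⁻⁴)(-9.2)+(7.2 × 10⁻⁴)(-1.01) = 1.6 × 10⁻³ → stable
  78–167 m: −αΔT+βΔS = −(2.5 × 10⁻⁴)(-1.6)+(7.2 × 10⁻⁴)(+1.32) = 1.4 × 10⁻³ → stable
  167–193 m: −αΔT+βΔS = −(2.5 × 10⁻⁴)(+10.7)+(7.2 × 10⁻⁴)(-0.93) = -3.3 × 10⁻³ → UNSTABLE
The 167–193 m interval has Δρ < 0: lighter water underlies denser water.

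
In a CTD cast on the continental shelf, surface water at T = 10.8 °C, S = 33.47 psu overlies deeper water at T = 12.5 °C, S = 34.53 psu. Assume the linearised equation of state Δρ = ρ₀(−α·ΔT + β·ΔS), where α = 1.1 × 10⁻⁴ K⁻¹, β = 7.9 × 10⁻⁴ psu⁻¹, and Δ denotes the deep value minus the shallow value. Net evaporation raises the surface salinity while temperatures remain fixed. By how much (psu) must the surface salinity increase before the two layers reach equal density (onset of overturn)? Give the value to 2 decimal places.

0.82 psu

Neutral buoyancy requires −α(T_deep − T_surf) + β(S_deep − S_surf′) = 0.
S_surf′ = S_deep − (α/β)·ΔT = 34.53 − (1.1 × 10⁻⁴/7.9 × 10⁻⁴)·(+1.7) = 34.2933 psu.
Increase required: 34.2933 − 33.47 = 0.8233 psu.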